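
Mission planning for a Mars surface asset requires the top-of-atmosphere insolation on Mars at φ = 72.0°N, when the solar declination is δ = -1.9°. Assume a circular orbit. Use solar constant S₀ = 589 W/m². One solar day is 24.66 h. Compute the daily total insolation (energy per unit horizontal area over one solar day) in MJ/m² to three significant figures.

4.34 MJ/m²

cos H₀ = −tan(+72.0°) tan(-1.900°) = 0.1021, H₀ = 1.4685 rad.
Bracket: H₀ sin φ sin δ + cos φ cos δ sin H₀ = 1.4685×0.95106×-0.03316 + 0.30902×0.99945×0.99477 = -0.046312 + 0.307235 = 0.260923.
Q̄ = (S₀/π) × [bracket] = (589/π) × 0.260923 = 48.919 W/m².
Daily total = Q̄ × 24.66 h × 3600 s/h = 48.919 × 24.66 × 3600 / 10⁶ = 4.343 MJ/m².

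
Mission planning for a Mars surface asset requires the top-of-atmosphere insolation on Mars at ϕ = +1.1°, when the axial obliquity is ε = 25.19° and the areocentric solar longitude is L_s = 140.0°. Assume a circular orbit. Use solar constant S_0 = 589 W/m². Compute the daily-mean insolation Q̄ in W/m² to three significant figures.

Q̄ ≈ 182 W/m²

sin δ = sin 25.19° × sin 140.0° = 0.27358, so δ = +15.878°.
cos h₀ = −tan(+1.1°) tan(+15.878°) = -0.0055, h₀ = 1.5763 rad.
Bracket: h₀ sin ϕ sin δ + cos ϕ cos δ sin h₀ = 1.5763×0.01920×0.27358 + 0.99982×0.96185×0.99999 = 0.008280 + 0.961667 = 0.969947.
Q̄ = (S_0/π) × [bracket] = (589/π) × 0.969947 = 181.9 W/m².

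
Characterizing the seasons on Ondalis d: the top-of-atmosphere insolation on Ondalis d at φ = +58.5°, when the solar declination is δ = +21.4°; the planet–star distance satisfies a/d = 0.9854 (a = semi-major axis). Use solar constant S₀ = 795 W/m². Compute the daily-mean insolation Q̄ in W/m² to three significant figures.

Q̄ ≈ 265 W/m²

cos H₀ = −tan(+58.5°) tan(+21.400°) = -0.6395, H₀ = 2.2647 rad.
Bracket: H₀ sin φ sin δ + cos φ cos δ sin H₀ = 2.2647×0.85264×0.36488 + 0.52250×0.93106×0.76878 = 0.704574 + 0.373995 = 1.078569.
Inverse-square distance factor (a/d)² = 0.9854² = 0.971013.
Q̄ = (S₀/π) × 0.971013 × [bracket] = (795/π) × 0.971013 × 1.078569 = 265.0 W/m².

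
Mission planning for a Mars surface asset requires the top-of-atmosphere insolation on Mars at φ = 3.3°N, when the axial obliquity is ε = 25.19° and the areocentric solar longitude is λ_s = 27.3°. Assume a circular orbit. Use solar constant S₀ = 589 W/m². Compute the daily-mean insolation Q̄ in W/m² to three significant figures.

Q̄ ≈ 187 W/m²

sin δ = sin 25.19° × sin 27.3° = 0.19521, so δ = +11.257°.
cos H₀ = −tan(+3.3°) tan(+11.257°) = -0.0115, H₀ = 1.5823 rad.
Bracket: H₀ sin φ sin δ + cos φ cos δ sin H₀ = 1.5823×0.05756×0.19521 + 0.99834×0.98076×0.99993 = 0.017779 + 0.979063 = 0.996842.
Q̄ = (S₀/π) × [bracket] = (589/π) × 0.996842 = 186.9 W/m².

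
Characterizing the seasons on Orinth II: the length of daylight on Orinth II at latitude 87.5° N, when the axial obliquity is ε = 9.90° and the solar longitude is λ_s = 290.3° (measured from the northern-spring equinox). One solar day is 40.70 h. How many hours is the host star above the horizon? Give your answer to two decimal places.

0.00 h

Solar declination: sin δ = sin ε · sin λ_s = sin 9.90° × sin 290.3° = -0.16125, so δ = -9.279°.
cos H₀ = −tan φ · tan δ = 3.7422 ≥ 1, so the host star never rises (polar night) and H₀ = 0.
Daylight = 2H₀/(2π) × 40.70 h = (0.0000/π) × 40.70 = 0.00 h.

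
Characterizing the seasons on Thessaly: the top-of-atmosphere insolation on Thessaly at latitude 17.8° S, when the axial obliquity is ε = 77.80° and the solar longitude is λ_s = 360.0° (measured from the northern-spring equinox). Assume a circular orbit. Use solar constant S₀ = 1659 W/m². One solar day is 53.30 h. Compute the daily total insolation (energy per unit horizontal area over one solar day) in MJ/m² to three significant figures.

96.5 MJ/m²

Solar declination: sin δ = sin ε · sin λ_s = sin 77.80° × sin 360.0° = -0.00000, so δ = -0.000°.
cos H₀ = −tan(-17.8°) tan(-0.000°) = -0.0000, H₀ = 1.5708 rad.
Bracket: H₀ sin φ sin δ + cos φ cos δ sin H₀ = 1.5708×-0.30570×-0.00000 + 0.95213×1.00000×1.00000 = 0.000000 + 0.952130 = 0.952130.
Q̄ = (S₀/π) × [bracket] = (1659/π) × 0.952130 = 502.80 W/m².
Daily total = Q̄ × 53.30 h × 3600 s/h = 502.80 × 53.30 × 3600 / 10⁶ = 96.48 MJ/m².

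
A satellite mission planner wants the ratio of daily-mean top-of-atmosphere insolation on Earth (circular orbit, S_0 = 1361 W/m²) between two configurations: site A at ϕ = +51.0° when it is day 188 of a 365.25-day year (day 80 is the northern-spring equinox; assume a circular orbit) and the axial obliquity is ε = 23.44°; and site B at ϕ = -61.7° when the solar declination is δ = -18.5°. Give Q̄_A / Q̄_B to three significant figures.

Q̄_A / Q̄_B ≈ 1.15

— Configuration A (ϕ=+51.0°):
Solar longitude: L_s = 360° × (188 − 80)/365.25 = 106.448°.
sin δ = sin 23.44° × sin 106.448° = 0.38151, so δ = +22.427°.
cos h₀ = −tan(+51.0°) tan(+22.427°) = -0.5097, h₀ = 2.1056 rad.
Bracket: h₀ sin ϕ sin δ + cos ϕ cos δ sin h₀ = 2.1056×0.77715×0.38151 + 0.62932×0.92436×0.86037 = 0.624290 + 0.500493 = 1.124783.
Q̄ = (S_0/π) × [bracket] = (1361/π) × 1.124783 = 487.28 W/m².
— Configuration B (ϕ=-61.7°):
cos h₀ = −tan(-61.7°) tan(-18.500°) = -0.6214, h₀ = 2.2413 rad.
Bracket: h₀ sin ϕ sin δ + cos ϕ cos δ sin h₀ = 2.2413×-0.88048×-0.31730 + 0.47409×0.94832×0.78348 = 0.626166 + 0.352244 = 0.978410.
Q̄ = (S_0/π) × [bracket] = (1361/π) × 0.978410 = 423.87 W/m².
Ratio Q̄_A / Q̄_B = 487.28 / 423.87 = 1.150.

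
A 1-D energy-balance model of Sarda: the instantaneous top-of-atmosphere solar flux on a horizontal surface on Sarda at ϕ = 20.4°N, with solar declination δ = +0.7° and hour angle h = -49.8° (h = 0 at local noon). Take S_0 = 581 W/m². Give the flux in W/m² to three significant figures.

cos θ_z = sin ϕ sin δ + cos ϕ cos δ cos h = 0.004259 + 0.604931 = 0.609190.
Flux = S_0 · cos θ_z = 581 × 0.609190 = 353.9 W/m².

354 W/m²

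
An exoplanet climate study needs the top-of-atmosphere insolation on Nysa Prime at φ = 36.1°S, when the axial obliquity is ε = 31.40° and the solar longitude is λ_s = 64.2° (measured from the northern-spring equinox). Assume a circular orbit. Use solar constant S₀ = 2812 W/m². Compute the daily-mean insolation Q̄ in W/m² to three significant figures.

Q̄ ≈ 299 W/m²

Solar declination: sin δ = sin ε · sin λ_s = sin 31.40° × sin 64.2° = 0.46907, so δ = +27.974°.
cos H₀ = −tan(-36.1°) tan(+27.974°) = 0.3873, H₀ = 1.1731 rad.
Bracket: H₀ sin φ sin δ + cos φ cos δ sin H₀ = 1.1731×-0.58920×0.46907 + 0.80799×0.88316×0.92195 = -0.324217 + 0.657889 = 0.333672.
Q̄ = (S₀/π) × [bracket] = (2812/π) × 0.333672 = 298.7 W/m².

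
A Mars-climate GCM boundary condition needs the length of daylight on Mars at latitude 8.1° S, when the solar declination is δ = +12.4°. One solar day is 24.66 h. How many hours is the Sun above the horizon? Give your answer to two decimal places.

cos H₀ = −tan φ · tan δ = −tan(-8.1°) × tan(+12.400°) = 0.0313, so H₀ = 1.5395 rad = 88.21°.
Daylight = 2H₀/(2π) × 24.66 h = (1.5395/π) × 24.66 = 12.08 h.

12.08 h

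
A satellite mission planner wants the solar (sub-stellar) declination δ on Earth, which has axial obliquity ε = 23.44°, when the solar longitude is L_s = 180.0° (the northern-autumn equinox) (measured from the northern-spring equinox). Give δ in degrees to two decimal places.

δ = +0.00°

sin δ = sin ε · sin L_s = sin 23.44° × sin 180.0° = 0.000000.
δ = arcsin(0.000000) = +0.00°.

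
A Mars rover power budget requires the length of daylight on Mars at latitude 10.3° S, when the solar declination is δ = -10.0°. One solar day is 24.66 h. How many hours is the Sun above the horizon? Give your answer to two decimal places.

12.58 h

cos h₀ = −tan ϕ · tan δ = −tan(-10.3°) × tan(-10.000°) = -0.0320, so h₀ = 1.6028 rad = 91.84°.
Daylight = 2h₀/(2π) × 24.66 h = (1.6028/π) × 24.66 = 12.58 h.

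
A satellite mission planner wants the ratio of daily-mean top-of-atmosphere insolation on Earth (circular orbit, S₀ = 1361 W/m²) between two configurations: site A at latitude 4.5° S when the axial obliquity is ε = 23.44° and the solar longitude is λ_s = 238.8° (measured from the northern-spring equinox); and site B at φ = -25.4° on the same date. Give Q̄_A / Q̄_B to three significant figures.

— Configuration A (φ=-4.5°):
Solar declination: sin δ = sin ε · sin λ_s = sin 23.44° × sin 238.8° = -0.34025, so δ = -19.892°.
cos H₀ = −tan(-4.5°) tan(-19.892°) = -0.0285, H₀ = 1.5993 rad.
Bracket: H₀ sin φ sin δ + cos φ cos δ sin H₀ = 1.5993×-0.07846×-0.34025 + 0.99692×0.94033×0.99959 = 0.042695 + 0.937049 = 0.979744.
Q̄ = (S₀/π) × [bracket] = (1361/π) × 0.979744 = 424.44 W/m².
— Configuration B (φ=-25.4°):
cos H₀ = −tan(-25.4°) tan(-19.892°) = -0.1718, H₀ = 1.7435 rad.
Bracket: H₀ sin φ sin δ + cos φ cos δ sin H₀ = 1.7435×-0.42894×-0.34025 + 0.90334×0.94033×0.98513 = 0.254458 + 0.836807 = 1.091265.
Q̄ = (S₀/π) × [bracket] = (1361/π) × 1.091265 = 472.76 W/m².
Ratio Q̄_A / Q̄_B = 424.44 / 472.76 = 0.8978.

Q̄_A / Q̄_B ≈ 0.898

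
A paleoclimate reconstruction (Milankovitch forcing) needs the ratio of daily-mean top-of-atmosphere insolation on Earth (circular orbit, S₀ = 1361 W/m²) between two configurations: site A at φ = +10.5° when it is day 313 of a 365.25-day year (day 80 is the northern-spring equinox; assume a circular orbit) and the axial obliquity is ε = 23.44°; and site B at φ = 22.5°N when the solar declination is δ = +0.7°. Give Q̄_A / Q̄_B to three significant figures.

Q̄_A / Q̄_B ≈ 0.915

— Configuration A (φ=+10.5°):
Solar longitude: λ_s = 360° × (313 − 80)/365.25 = 229.651°.
sin δ = sin 23.44° × sin 229.651° = -0.30316, so δ = -17.648°.
cos H₀ = −tan(+10.5°) tan(-17.648°) = 0.0590, H₀ = 1.5118 rad.
Bracket: H₀ sin φ sin δ + cos φ cos δ sin H₀ = 1.5118×0.18224×-0.30316 + 0.98325×0.95294×0.99826 = -0.083524 + 0.935348 = 0.851824.
Q̄ = (S₀/π) × [bracket] = (1361/π) × 0.851824 = 369.03 W/m².
— Configuration B (φ=+22.5°):
cos H₀ = −tan(+22.5°) tan(+0.700°) = -0.0051, H₀ = 1.5759 rad.
Bracket: H₀ sin φ sin δ + cos φ cos δ sin H₀ = 1.5759×0.38268×0.01222 + 0.92388×0.99993×0.99999 = 0.007369 + 0.923806 = 0.931175.
Q̄ = (S₀/π) × [bracket] = (1361/π) × 0.931175 = 403.40 W/m².
Ratio Q̄_A / Q̄_B = 369.03 / 403.40 = 0.9148.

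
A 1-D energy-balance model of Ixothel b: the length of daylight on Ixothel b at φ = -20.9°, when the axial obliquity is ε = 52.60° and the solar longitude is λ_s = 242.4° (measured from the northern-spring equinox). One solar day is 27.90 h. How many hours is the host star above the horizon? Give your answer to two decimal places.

17.40 h

Solar declination: sin δ = sin ε · sin λ_s = sin 52.60° × sin 242.4° = -0.70401, so δ = -44.750°.
cos H₀ = −tan φ · tan δ = −tan(-20.9°) × tan(-44.750°) = -0.3785, so H₀ = 1.9590 rad = 112.24°.
Daylight = 2H₀/(2π) × 27.90 h = (1.9590/π) × 27.90 = 17.40 h.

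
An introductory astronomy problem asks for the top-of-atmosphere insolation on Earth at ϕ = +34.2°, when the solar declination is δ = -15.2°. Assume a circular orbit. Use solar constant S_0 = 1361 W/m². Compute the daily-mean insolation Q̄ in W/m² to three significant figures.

Q̄ ≈ 251 W/m²

cos h₀ = −tan(+34.2°) tan(-15.200°) = 0.1846, h₀ = 1.3851 rad.
Bracket: h₀ sin ϕ sin δ + cos ϕ cos δ sin h₀ = 1.3851×0.56208×-0.26219 + 0.82708×0.96502×0.98281 = -0.204125 + 0.784429 = 0.580304.
Q̄ = (S_0/π) × [bracket] = (1361/π) × 0.580304 = 251.4 W/m².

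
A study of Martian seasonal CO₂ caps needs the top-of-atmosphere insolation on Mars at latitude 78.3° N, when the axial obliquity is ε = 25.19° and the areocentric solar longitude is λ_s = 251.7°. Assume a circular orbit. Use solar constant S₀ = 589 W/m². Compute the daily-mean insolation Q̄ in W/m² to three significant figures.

Q̄ ≈ 0.00 W/m²

sin δ = sin 25.19° × sin 251.7° = -0.40410, so δ = -23.834°.
cos H₀ = −tan(+78.3°) tan(-23.834°) = 2.1332 ≥ 1 ⇒ polar night, H₀ = 0 and Q̄ = 0.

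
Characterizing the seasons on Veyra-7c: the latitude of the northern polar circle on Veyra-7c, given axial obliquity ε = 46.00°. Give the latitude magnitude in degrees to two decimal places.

44.00°

The polar circle is the lowest latitude that experiences at least one full rotation of continuous daylight at the northern-summer solstice; it lies at |φ| = 90° − ε = 90° − 46.00° = 44.00°.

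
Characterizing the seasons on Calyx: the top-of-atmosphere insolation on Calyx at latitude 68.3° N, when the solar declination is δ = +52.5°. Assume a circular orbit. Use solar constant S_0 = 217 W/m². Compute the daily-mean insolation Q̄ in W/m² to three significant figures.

Q̄ ≈ 160 W/m²

cos h₀ = −tan(+68.3°) tan(+52.500°) = -3.2749 ≤ −1 ⇒ polar day, h₀ = π.
Bracket: h₀ sin ϕ sin δ + cos ϕ cos δ sin h₀ = 3.1416×0.92913×0.79335 + 0.36975×0.60876×0.00000 = 2.315753 + 0.000000 = 2.315753.
Q̄ = (S_0/π) × [bracket] = (217/π) × 2.315753 = 160.0 W/m².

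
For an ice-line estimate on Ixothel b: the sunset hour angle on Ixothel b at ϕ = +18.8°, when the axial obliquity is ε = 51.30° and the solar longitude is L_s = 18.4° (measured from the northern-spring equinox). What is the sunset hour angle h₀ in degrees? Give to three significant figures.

h₀ = 95.0°

Solar declination: sin δ = sin ε · sin L_s = sin 51.30° × sin 18.4° = 0.24634, so δ = +14.261°.
cos h₀ = −tan ϕ · tan δ = −tan(+18.8°) × tan(+14.261°) = -0.0865, so h₀ = 1.6574 rad = 94.96°.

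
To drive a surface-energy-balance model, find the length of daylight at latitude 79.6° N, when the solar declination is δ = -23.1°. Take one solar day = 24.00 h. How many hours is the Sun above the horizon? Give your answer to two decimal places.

0.00 h

cos h₀ = −tan ϕ · tan δ = 2.3240 ≥ 1, so the Sun never rises (polar night) and h₀ = 0.
Daylight = 2h₀/(2π) × 24.00 h = (0.0000/π) × 24.00 = 0.00 h.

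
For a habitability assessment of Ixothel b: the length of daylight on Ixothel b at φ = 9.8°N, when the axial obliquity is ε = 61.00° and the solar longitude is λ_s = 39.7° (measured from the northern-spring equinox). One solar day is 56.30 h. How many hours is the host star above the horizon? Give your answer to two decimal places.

30.24 h

Solar declination: sin δ = sin ε · sin λ_s = sin 61.00° × sin 39.7° = 0.55868, so δ = +33.964°.
cos H₀ = −tan φ · tan δ = −tan(+9.8°) × tan(+33.964°) = -0.1164, so H₀ = 1.6874 rad = 96.68°.
Daylight = 2H₀/(2π) × 56.30 h = (1.6874/π) × 56.30 = 30.24 h.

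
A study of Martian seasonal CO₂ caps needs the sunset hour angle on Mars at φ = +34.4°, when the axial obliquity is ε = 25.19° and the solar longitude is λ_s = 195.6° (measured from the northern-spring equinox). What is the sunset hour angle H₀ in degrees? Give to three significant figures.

H₀ = 85.5°

Solar declination: sin δ = sin ε · sin λ_s = sin 25.19° × sin 195.6° = -0.11446, so δ = -6.572°.
cos H₀ = −tan φ · tan δ = −tan(+34.4°) × tan(-6.572°) = 0.0789, so H₀ = 1.4918 rad = 85.48°.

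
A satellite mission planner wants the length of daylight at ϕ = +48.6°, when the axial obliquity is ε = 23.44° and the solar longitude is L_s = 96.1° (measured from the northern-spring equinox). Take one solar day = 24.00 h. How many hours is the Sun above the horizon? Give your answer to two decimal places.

Solar declination: sin δ = sin ε · sin L_s = sin 23.44° × sin 96.1° = 0.39554, so δ = +23.299°.
cos h₀ = −tan ϕ · tan δ = −tan(+48.6°) × tan(+23.299°) = -0.4885, so h₀ = 2.0811 rad = 119.24°.
Daylight = 2h₀/(2π) × 24.00 h = (2.0811/π) × 24.00 = 15.90 h.

15.90 h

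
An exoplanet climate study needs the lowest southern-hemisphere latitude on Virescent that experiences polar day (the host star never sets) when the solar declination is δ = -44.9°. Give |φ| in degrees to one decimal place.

Polar day requires cos H₀ = −tan φ tan δ ≤ −1, i.e. tan φ tan δ ≥ 1.
The boundary is |tan φ| · |tan δ| = 1, so |φ| = 90° − |δ| = 90° − 44.9° = 45.1° in the southern hemisphere.

|φ| = 45.1°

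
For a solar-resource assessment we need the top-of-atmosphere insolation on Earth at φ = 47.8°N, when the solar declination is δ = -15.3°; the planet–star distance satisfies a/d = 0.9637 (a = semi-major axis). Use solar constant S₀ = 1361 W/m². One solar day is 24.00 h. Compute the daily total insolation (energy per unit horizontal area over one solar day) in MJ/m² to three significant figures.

cos H₀ = −tan(+47.8°) tan(-15.300°) = 0.3017, H₀ = 1.2643 rad.
Bracket: H₀ sin φ sin δ + cos φ cos δ sin H₀ = 1.2643×0.74080×-0.26387 + 0.67172×0.96456×0.95340 = -0.247139 + 0.617721 = 0.370582.
Inverse-square distance factor (a/d)² = 0.9637² = 0.928718.
Q̄ = (S₀/π) × 0.928718 × [bracket] = (1361/π) × 0.928718 × 0.370582 = 149.10 W/m².
Daily total = Q̄ × 24.00 h × 3600 s/h = 149.10 × 24.00 × 3600 / 10⁶ = 12.88 MJ/m².

12.9 MJ/m²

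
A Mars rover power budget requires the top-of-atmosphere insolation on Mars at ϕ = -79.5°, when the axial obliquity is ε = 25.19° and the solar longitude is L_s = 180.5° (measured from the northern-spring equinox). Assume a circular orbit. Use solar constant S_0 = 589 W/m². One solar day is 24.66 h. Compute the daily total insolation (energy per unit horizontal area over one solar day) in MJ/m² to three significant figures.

3.13 MJ/m²

Solar declination: sin δ = sin ε · sin L_s = sin 25.19° × sin 180.5° = -0.00371, so δ = -0.213°.
cos h₀ = −tan(-79.5°) tan(-0.213°) = -0.0200, h₀ = 1.5908 rad.
Bracket: h₀ sin ϕ sin δ + cos ϕ cos δ sin h₀ = 1.5908×-0.98325×-0.00371 + 0.18224×0.99999×0.99980 = 0.005803 + 0.182202 = 0.188005.
Q̄ = (S_0/π) × [bracket] = (589/π) × 0.188005 = 35.248 W/m².
Daily total = Q̄ × 24.66 h × 3600 s/h = 35.248 × 24.66 × 3600 / 10⁶ = 3.129 MJ/m².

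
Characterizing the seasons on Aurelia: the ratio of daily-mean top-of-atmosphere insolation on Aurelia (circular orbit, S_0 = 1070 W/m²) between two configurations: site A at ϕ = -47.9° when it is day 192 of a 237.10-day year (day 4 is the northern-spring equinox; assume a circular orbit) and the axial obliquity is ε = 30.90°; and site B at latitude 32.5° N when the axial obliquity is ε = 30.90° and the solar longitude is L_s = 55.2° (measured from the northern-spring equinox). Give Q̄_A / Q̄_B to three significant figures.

— Configuration A (ϕ=-47.9°):
Solar longitude: L_s = 360° × (192 − 4)/237.10 = 285.449°.
sin δ = sin 30.90° × sin 285.449° = -0.49499, so δ = -29.669°.
cos h₀ = −tan(-47.9°) tan(-29.669°) = -0.6305, h₀ = 2.2529 rad.
Bracket: h₀ sin ϕ sin δ + cos ϕ cos δ sin h₀ = 2.2529×-0.74198×-0.49499 + 0.67043×0.86890×0.77622 = 0.827429 + 0.452177 = 1.279606.
Q̄ = (S_0/π) × [bracket] = (1070/π) × 1.279606 = 435.82 W/m².
— Configuration B (ϕ=+32.5°):
Solar declination: sin δ = sin ε · sin L_s = sin 30.90° × sin 55.2° = 0.42169, so δ = +24.942°.
cos h₀ = −tan(+32.5°) tan(+24.942°) = -0.2963, h₀ = 1.8716 rad.
Bracket: h₀ sin ϕ sin δ + cos ϕ cos δ sin h₀ = 1.8716×0.53730×0.42169 + 0.84339×0.90674×0.95510 = 0.424056 + 0.730399 = 1.154455.
Q̄ = (S_0/π) × [bracket] = (1070/π) × 1.154455 = 393.20 W/m².
Ratio Q̄_A / Q̄_B = 435.82 / 393.20 = 1.108.

Q̄_A / Q̄_B ≈ 1.11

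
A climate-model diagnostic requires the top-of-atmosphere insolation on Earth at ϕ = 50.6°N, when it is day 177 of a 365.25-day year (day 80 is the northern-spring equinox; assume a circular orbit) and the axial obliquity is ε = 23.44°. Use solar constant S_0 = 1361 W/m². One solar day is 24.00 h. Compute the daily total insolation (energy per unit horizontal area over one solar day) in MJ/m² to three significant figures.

Solar longitude: L_s = 360° × (177 − 80)/365.25 = 95.606°.
sin δ = sin 23.44° × sin 95.606° = 0.39589, so δ = +23.321°.
cos h₀ = −tan(+50.6°) tan(+23.321°) = -0.5248, h₀ = 2.1233 rad.
Bracket: h₀ sin ϕ sin δ + cos ϕ cos δ sin h₀ = 2.1233×0.77273×0.39589 + 0.63473×0.91830×0.85120 = 0.649552 + 0.496141 = 1.145693.
Q̄ = (S_0/π) × [bracket] = (1361/π) × 1.145693 = 496.34 W/m².
Daily total = Q̄ × 24.00 h × 3600 s/h = 496.34 × 24.00 × 3600 / 10⁶ = 42.88 MJ/m².

42.9 MJ/m²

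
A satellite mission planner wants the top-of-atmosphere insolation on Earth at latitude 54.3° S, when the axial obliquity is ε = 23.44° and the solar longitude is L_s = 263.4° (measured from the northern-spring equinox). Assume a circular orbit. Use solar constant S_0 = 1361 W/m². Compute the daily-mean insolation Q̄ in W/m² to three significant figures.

Solar declination: sin δ = sin ε · sin L_s = sin 23.44° × sin 263.4° = -0.39515, so δ = -23.275°.
cos h₀ = −tan(-54.3°) tan(-23.275°) = -0.5986, h₀ = 2.2126 rad.
Bracket: h₀ sin ϕ sin δ + cos ϕ cos δ sin h₀ = 2.2126×-0.81208×-0.39515 + 0.58354×0.91862×0.80102 = 0.710009 + 0.429388 = 1.139397.
Q̄ = (S_0/π) × [bracket] = (1361/π) × 1.139397 = 493.6 W/m².

Q̄ ≈ 494 W/m²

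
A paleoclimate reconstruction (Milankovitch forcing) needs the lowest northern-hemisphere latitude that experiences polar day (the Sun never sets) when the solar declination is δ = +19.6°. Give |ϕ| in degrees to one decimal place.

Polar day requires cos h₀ = −tan ϕ tan δ ≤ −1, i.e. tan ϕ tan δ ≥ 1.
The boundary is |tan ϕ| · |tan δ| = 1, so |ϕ| = 90° − |δ| = 90° − 19.6° = 70.4° in the northern hemisphere.

|ϕ| = 70.4°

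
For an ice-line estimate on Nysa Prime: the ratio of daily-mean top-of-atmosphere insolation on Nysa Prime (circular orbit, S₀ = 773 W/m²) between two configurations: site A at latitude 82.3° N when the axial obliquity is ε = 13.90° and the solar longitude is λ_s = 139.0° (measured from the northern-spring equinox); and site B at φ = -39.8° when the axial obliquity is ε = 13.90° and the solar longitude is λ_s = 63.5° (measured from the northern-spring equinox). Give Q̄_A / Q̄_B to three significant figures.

Q̄_A / Q̄_B ≈ 0.897

— Configuration A (φ=+82.3°):
Solar declination: sin δ = sin ε · sin λ_s = sin 13.90° × sin 139.0° = 0.15760, so δ = +9.068°.
cos H₀ = −tan(+82.3°) tan(+9.068°) = -1.1804 ≤ −1 ⇒ polar day, H₀ = π.
Bracket: H₀ sin φ sin δ + cos φ cos δ sin H₀ = 3.1416×0.99098×0.15760 + 0.13399×0.98750×0.00000 = 0.490650 + 0.000000 = 0.490650.
Q̄ = (S₀/π) × [bracket] = (773/π) × 0.490650 = 120.73 W/m².
— Configuration B (φ=-39.8°):
Solar declination: sin δ = sin ε · sin λ_s = sin 13.90° × sin 63.5° = 0.21499, so δ = +12.415°.
cos H₀ = −tan(-39.8°) tan(+12.415°) = 0.1834, H₀ = 1.3863 rad.
Bracket: H₀ sin φ sin δ + cos φ cos δ sin H₀ = 1.3863×-0.64011×0.21499 + 0.76828×0.97662×0.98304 = -0.190779 + 0.737592 = 0.546813.
Q̄ = (S₀/π) × [bracket] = (773/π) × 0.546813 = 134.55 W/m².
Ratio Q̄_A / Q̄_B = 120.73 / 134.55 = 0.8973.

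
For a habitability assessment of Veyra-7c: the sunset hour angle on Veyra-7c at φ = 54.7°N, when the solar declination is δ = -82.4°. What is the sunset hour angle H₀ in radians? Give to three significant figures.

H₀ = 0.00 rad

cos H₀ = −tan φ · tan δ = 10.5851 ≥ 1, so the host star never rises (polar night) and H₀ = 0.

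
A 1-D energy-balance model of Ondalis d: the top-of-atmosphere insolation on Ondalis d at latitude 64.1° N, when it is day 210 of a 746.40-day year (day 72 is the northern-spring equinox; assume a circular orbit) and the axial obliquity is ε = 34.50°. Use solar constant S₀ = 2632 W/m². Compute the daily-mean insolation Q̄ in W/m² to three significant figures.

Q̄ ≈ 1.23e+03 W/m²

Solar longitude: λ_s = 360° × (210 − 72)/746.40 = 66.559°.
sin δ = sin 34.50° × sin 66.559° = 0.51966, so δ = +31.310°.
cos H₀ = −tan(+64.1°) tan(+31.310°) = -1.2526 ≤ −1 ⇒ polar day, H₀ = π.
Bracket: H₀ sin φ sin δ + cos φ cos δ sin H₀ = 3.1416×0.89956×0.51966 + 0.43680×0.85437×0.00000 = 1.468589 + 0.000000 = 1.468589.
Q̄ = (S₀/π) × [bracket] = (2632/π) × 1.468589 = 1230 W/m².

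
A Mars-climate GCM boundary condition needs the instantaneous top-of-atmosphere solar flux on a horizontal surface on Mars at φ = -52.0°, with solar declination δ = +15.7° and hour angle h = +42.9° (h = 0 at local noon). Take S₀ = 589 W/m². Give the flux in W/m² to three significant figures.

cos θ_z = sin φ sin δ + cos φ cos δ cos h = -0.213236 + 0.434172 = 0.220936.
Flux = S₀ · cos θ_z = 589 × 0.220936 = 130.1 W/m².

130 W/m²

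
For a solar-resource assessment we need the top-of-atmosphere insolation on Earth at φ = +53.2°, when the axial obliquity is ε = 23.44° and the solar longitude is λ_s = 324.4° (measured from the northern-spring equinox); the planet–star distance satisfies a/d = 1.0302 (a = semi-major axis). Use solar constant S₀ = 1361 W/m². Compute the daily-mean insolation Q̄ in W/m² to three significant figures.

Q̄ ≈ 148 W/m²

Solar declination: sin δ = sin ε · sin λ_s = sin 23.44° × sin 324.4° = -0.23156, so δ = -13.389°.
cos H₀ = −tan(+53.2°) tan(-13.389°) = 0.3182, H₀ = 1.2470 rad.
Bracket: H₀ sin φ sin δ + cos φ cos δ sin H₀ = 1.2470×0.80073×-0.23156 + 0.59902×0.97282×0.94803 = -0.231215 + 0.552454 = 0.321239.
Inverse-square distance factor (a/d)² = 1.0302² = 1.061312.
Q̄ = (S₀/π) × 1.061312 × [bracket] = (1361/π) × 1.061312 × 0.321239 = 147.7 W/m².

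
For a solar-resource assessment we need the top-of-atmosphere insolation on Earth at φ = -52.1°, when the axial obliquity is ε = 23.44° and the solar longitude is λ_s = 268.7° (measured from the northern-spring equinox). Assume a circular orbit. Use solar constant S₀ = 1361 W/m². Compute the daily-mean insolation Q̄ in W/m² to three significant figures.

Q̄ ≈ 497 W/m²

Solar declination: sin δ = sin ε · sin λ_s = sin 23.44° × sin 268.7° = -0.39769, so δ = -23.434°.
cos H₀ = −tan(-52.1°) tan(-23.434°) = -0.5568, H₀ = 2.1613 rad.
Bracket: H₀ sin φ sin δ + cos φ cos δ sin H₀ = 2.1613×-0.78908×-0.39769 + 0.61429×0.91752×0.83067 = 0.678236 + 0.468185 = 1.146421.
Q̄ = (S₀/π) × [bracket] = (1361/π) × 1.146421 = 496.7 W/m².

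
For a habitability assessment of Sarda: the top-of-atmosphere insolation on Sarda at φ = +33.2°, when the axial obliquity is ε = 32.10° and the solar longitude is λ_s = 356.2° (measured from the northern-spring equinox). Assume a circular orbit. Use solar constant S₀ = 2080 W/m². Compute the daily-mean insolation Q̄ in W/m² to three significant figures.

Solar declination: sin δ = sin ε · sin λ_s = sin 32.10° × sin 356.2° = -0.03522, so δ = -2.018°.
cos H₀ = −tan(+33.2°) tan(-2.018°) = 0.0231, H₀ = 1.5477 rad.
Bracket: H₀ sin φ sin δ + cos φ cos δ sin H₀ = 1.5477×0.54756×-0.03522 + 0.83676×0.99938×0.99973 = -0.029847 + 0.836015 = 0.806168.
Q̄ = (S₀/π) × [bracket] = (2080/π) × 0.806168 = 533.8 W/m².

Q̄ ≈ 534 W/m²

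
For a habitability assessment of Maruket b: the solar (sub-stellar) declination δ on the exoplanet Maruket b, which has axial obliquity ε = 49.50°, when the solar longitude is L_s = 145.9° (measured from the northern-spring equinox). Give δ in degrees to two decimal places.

sin δ = sin ε · sin L_s = sin 49.50° × sin 145.9° = 0.426313.
δ = arcsin(0.426313) = +25.23°.

δ = +25.23°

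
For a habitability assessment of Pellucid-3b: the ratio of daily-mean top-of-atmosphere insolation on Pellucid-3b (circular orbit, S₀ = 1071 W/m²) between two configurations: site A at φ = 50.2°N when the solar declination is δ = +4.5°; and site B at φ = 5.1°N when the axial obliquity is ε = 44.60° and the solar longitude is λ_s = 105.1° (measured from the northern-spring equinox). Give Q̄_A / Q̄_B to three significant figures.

Q̄_A / Q̄_B ≈ 0.887

— Configuration A (φ=+50.2°):
cos H₀ = −tan(+50.2°) tan(+4.500°) = -0.0945, H₀ = 1.6654 rad.
Bracket: H₀ sin φ sin δ + cos φ cos δ sin H₀ = 1.6654×0.76828×0.07846 + 0.64011×0.99692×0.99553 = 0.100389 + 0.635286 = 0.735675.
Q̄ = (S₀/π) × [bracket] = (1071/π) × 0.735675 = 250.80 W/m².
— Configuration B (φ=+5.1°):
Solar declination: sin δ = sin ε · sin λ_s = sin 44.60° × sin 105.1° = 0.67791, so δ = +42.681°.
cos H₀ = −tan(+5.1°) tan(+42.681°) = -0.0823, H₀ = 1.6532 rad.
Bracket: H₀ sin φ sin δ + cos φ cos δ sin H₀ = 1.6532×0.08889×0.67791 + 0.99604×0.73515×0.99661 = 0.099621 + 0.729757 = 0.829378.
Q̄ = (S₀/π) × [bracket] = (1071/π) × 0.829378 = 282.74 W/m².
Ratio Q̄_A / Q̄_B = 250.80 / 282.74 = 0.8870.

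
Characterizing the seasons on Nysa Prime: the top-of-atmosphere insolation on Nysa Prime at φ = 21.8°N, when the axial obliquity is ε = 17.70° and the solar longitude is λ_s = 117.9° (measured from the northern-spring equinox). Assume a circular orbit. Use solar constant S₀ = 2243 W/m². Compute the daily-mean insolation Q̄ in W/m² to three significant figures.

Solar declination: sin δ = sin ε · sin λ_s = sin 17.70° × sin 117.9° = 0.26869, so δ = +15.587°.
cos H₀ = −tan(+21.8°) tan(+15.587°) = -0.1116, H₀ = 1.6826 rad.
Bracket: H₀ sin φ sin δ + cos φ cos δ sin H₀ = 1.6826×0.37137×0.26869 + 0.92849×0.96323×0.99376 = 0.167896 + 0.888769 = 1.056665.
Q̄ = (S₀/π) × [bracket] = (2243/π) × 1.056665 = 754.4 W/m².

Q̄ ≈ 754 W/m²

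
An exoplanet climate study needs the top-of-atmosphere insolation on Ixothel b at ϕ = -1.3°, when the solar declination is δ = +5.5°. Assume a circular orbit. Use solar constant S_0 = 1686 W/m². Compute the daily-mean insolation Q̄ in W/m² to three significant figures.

cos h₀ = −tan(-1.3°) tan(+5.500°) = 0.0022, h₀ = 1.5686 rad.
Bracket: h₀ sin ϕ sin δ + cos ϕ cos δ sin h₀ = 1.5686×-0.02269×0.09585 + 0.99974×0.99540×1.00000 = -0.003411 + 0.995141 = 0.991730.
Q̄ = (S_0/π) × [bracket] = (1686/π) × 0.991730 = 532.2 W/m².

Q̄ ≈ 532 W/m²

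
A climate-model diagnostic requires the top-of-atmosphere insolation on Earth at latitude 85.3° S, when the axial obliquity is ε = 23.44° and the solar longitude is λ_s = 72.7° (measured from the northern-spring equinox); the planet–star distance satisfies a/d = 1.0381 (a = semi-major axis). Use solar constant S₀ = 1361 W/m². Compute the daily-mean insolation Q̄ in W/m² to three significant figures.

Solar declination: sin δ = sin ε · sin λ_s = sin 23.44° × sin 72.7° = 0.37979, so δ = +22.321°.
cos H₀ = −tan(-85.3°) tan(+22.321°) = 4.9937 ≥ 1 ⇒ polar night, H₀ = 0 and Q̄ = 0.
Inverse-square distance factor (a/d)² = 1.0381² = 1.077652.

Q̄ ≈ 0.00 W/m²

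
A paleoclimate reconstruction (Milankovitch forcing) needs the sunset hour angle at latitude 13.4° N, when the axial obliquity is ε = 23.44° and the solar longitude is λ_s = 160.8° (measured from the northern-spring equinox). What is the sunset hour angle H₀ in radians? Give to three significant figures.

Solar declination: sin δ = sin ε · sin λ_s = sin 23.44° × sin 160.8° = 0.13082, so δ = +7.517°.
cos H₀ = −tan φ · tan δ = −tan(+13.4°) × tan(+7.517°) = -0.0314, so H₀ = 1.6022 rad = 91.80°.

H₀ = 1.60 rad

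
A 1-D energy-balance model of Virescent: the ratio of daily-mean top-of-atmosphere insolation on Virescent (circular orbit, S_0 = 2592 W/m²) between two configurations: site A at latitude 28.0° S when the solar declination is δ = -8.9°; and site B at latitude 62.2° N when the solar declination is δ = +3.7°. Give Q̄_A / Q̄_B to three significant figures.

Q̄_A / Q̄_B ≈ 1.77

— Configuration A (ϕ=-28.0°):
cos h₀ = −tan(-28.0°) tan(-8.900°) = -0.0833, h₀ = 1.6542 rad.
Bracket: h₀ sin ϕ sin δ + cos ϕ cos δ sin h₀ = 1.6542×-0.46947×-0.15471 + 0.88295×0.98796×0.99653 = 0.120147 + 0.869292 = 0.989439.
Q̄ = (S_0/π) × [bracket] = (2592/π) × 0.989439 = 816.35 W/m².
— Configuration B (ϕ=+62.2°):
cos h₀ = −tan(+62.2°) tan(+3.700°) = -0.1227, h₀ = 1.6938 rad.
Bracket: h₀ sin ϕ sin δ + cos ϕ cos δ sin h₀ = 1.6938×0.88458×0.06453 + 0.46639×0.99792×0.99245 = 0.096685 + 0.461906 = 0.558591.
Q̄ = (S_0/π) × [bracket] = (2592/π) × 0.558591 = 460.87 W/m².
Ratio Q̄_A / Q̄_B = 816.35 / 460.87 = 1.771.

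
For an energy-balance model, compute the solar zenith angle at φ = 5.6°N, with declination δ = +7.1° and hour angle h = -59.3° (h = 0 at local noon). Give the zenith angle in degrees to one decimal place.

cos θ_z = sin φ sin δ + cos φ cos δ cos h = 0.012061 + 0.504210 = 0.516271.
θ_z = arccos(0.516271) = 58.9°.

θ_z = 58.9°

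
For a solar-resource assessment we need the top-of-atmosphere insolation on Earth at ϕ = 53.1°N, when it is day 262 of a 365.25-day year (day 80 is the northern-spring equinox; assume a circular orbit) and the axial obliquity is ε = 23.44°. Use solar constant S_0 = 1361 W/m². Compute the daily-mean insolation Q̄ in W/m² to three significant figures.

Q̄ ≈ 262 W/m²

Solar longitude: L_s = 360° × (262 − 80)/365.25 = 179.384°.
sin δ = sin 23.44° × sin 179.384° = 0.00428, so δ = +0.245°.
cos h₀ = −tan(+53.1°) tan(+0.245°) = -0.0057, h₀ = 1.5765 rad.
Bracket: h₀ sin ϕ sin δ + cos ϕ cos δ sin h₀ = 1.5765×0.79968×0.00428 + 0.60042×0.99999×0.99998 = 0.005396 + 0.600402 = 0.605798.
Q̄ = (S_0/π) × [bracket] = (1361/π) × 0.605798 = 262.4 W/m².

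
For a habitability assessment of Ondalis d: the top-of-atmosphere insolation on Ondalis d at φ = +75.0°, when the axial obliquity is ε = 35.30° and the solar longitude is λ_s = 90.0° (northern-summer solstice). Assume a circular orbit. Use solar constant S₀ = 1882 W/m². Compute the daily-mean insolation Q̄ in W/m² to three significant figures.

Q̄ ≈ 1.05e+03 W/m²

Solar declination: sin δ = sin ε · sin λ_s = sin 35.30° × sin 90.0° = 0.57786, so δ = +35.300°.
cos H₀ = −tan(+75.0°) tan(+35.300°) = -2.6424 ≤ −1 ⇒ polar day, H₀ = π.
Bracket: H₀ sin φ sin δ + cos φ cos δ sin H₀ = 3.1416×0.96593×0.57786 + 0.25882×0.81614×0.00000 = 1.753554 + 0.000000 = 1.753554.
Q̄ = (S₀/π) × [bracket] = (1882/π) × 1.753554 = 1050 W/m².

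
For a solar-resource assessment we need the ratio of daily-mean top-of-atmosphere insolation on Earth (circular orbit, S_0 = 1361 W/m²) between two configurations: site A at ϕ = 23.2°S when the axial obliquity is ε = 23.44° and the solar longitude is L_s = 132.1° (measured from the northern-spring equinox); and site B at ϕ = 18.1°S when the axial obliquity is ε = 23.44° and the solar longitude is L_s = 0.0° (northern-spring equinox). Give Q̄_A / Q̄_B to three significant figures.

Q̄_A / Q̄_B ≈ 0.740

— Configuration A (ϕ=-23.2°):
Solar declination: sin δ = sin ε · sin L_s = sin 23.44° × sin 132.1° = 0.29515, so δ = +17.166°.
cos h₀ = −tan(-23.2°) tan(+17.166°) = 0.1324, h₀ = 1.4380 rad.
Bracket: h₀ sin ϕ sin δ + cos ϕ cos δ sin h₀ = 1.4380×-0.39394×0.29515 + 0.91914×0.95545×0.99120 = -0.167198 + 0.870464 = 0.703266.
Q̄ = (S_0/π) × [bracket] = (1361/π) × 0.703266 = 304.67 W/m².
— Configuration B (ϕ=-18.1°):
Solar declination: sin δ = sin ε · sin L_s = sin 23.44° × sin 0.0° = 0.00000, so δ = +0.000°.
cos h₀ = −tan(-18.1°) tan(+0.000°) = 0.0000, h₀ = 1.5708 rad.
Bracket: h₀ sin ϕ sin δ + cos ϕ cos δ sin h₀ = 1.5708×-0.31068×0.00000 + 0.95052×1.00000×1.00000 = -0.000000 + 0.950520 = 0.950520.
Q̄ = (S_0/π) × [bracket] = (1361/π) × 0.950520 = 411.78 W/m².
Ratio Q̄_A / Q̄_B = 304.67 / 411.78 = 0.7399.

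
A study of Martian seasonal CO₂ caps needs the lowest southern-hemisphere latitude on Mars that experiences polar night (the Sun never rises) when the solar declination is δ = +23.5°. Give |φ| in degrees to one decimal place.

Polar night requires cos H₀ = −tan φ tan δ ≥ 1, i.e. tan φ tan δ ≤ −1.
The boundary is |tan φ| · |tan δ| = 1, so |φ| = 90° − |δ| = 90° − 23.5° = 66.5° in the southern hemisphere.

|φ| = 66.5°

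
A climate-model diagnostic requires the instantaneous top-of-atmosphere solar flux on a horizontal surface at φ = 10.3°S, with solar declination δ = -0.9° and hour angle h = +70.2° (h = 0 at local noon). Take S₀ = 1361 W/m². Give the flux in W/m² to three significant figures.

cos θ_z = sin φ sin δ + cos φ cos δ cos h = 0.002809 + 0.333238 = 0.336047.
Flux = S₀ · cos θ_z = 1361 × 0.336047 = 457.4 W/m².

457 W/m²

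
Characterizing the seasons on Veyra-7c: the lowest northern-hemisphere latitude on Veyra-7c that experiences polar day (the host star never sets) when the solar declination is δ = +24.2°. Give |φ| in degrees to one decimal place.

|φ| = 65.8°

Polar day requires cos H₀ = −tan φ tan δ ≤ −1, i.e. tan φ tan δ ≥ 1.
The boundary is |tan φ| · |tan δ| = 1, so |φ| = 90° − |δ| = 90° − 24.2° = 65.8° in the northern hemisphere.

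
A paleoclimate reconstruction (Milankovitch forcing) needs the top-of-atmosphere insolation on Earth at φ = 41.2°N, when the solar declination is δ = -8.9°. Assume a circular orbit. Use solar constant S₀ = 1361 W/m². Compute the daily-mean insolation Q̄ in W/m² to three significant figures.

cos H₀ = −tan(+41.2°) tan(-8.900°) = 0.1371, H₀ = 1.4333 rad.
Bracket: H₀ sin φ sin δ + cos φ cos δ sin H₀ = 1.4333×0.65869×-0.15471 + 0.75241×0.98796×0.99056 = -0.146062 + 0.736334 = 0.590272.
Q̄ = (S₀/π) × [bracket] = (1361/π) × 0.590272 = 255.7 W/m².

Q̄ ≈ 256 W/m²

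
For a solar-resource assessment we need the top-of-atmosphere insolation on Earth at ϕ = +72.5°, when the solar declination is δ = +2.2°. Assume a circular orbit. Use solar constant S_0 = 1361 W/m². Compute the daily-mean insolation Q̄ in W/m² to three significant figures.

cos h₀ = −tan(+72.5°) tan(+2.200°) = -0.1218, h₀ = 1.6929 rad.
Bracket: h₀ sin ϕ sin δ + cos ϕ cos δ sin h₀ = 1.6929×0.95372×0.03839 + 0.30071×0.99926×0.99255 = 0.061983 + 0.298249 = 0.360232.
Q̄ = (S_0/π) × [bracket] = (1361/π) × 0.360232 = 156.1 W/m².

Q̄ ≈ 156 W/m²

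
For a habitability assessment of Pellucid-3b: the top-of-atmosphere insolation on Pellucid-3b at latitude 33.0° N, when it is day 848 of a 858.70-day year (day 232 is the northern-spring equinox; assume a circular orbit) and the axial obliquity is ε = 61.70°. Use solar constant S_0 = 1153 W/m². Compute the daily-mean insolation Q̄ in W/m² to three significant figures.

Q̄ ≈ 0.00 W/m²

Solar longitude: L_s = 360° × (848 − 232)/858.70 = 258.251°.
sin δ = sin 61.70° × sin 258.251° = -0.86203, so δ = -59.545°.
cos h₀ = −tan(+33.0°) tan(-59.545°) = 1.1045 ≥ 1 ⇒ polar night, h₀ = 0 and Q̄ = 0.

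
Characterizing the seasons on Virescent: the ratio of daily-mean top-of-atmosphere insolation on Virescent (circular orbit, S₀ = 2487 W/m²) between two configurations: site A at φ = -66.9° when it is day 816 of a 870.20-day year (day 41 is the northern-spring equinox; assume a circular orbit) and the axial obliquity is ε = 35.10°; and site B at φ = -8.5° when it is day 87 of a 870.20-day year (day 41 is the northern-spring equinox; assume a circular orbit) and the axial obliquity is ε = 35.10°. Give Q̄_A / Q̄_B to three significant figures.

— Configuration A (φ=-66.9°):
Solar longitude: λ_s = 360° × (816 − 41)/870.20 = 320.616°.
sin δ = sin 35.10° × sin 320.616° = -0.36485, so δ = -21.398°.
cos H₀ = −tan(-66.9°) tan(-21.398°) = -0.9187, H₀ = 2.7356 rad.
Bracket: H₀ sin φ sin δ + cos φ cos δ sin H₀ = 2.7356×-0.91982×-0.36485 + 0.39234×0.93107×0.39494 = 0.918057 + 0.144270 = 1.062327.
Q̄ = (S₀/π) × [bracket] = (2487/π) × 1.062327 = 840.98 W/m².
— Configuration B (φ=-8.5°):
Solar longitude: λ_s = 360° × (87 − 41)/870.20 = 19.030°.
sin δ = sin 35.10° × sin 19.030° = 0.18749, so δ = +10.806°.
cos H₀ = −tan(-8.5°) tan(+10.806°) = 0.0285, H₀ = 1.5423 rad.
Bracket: H₀ sin φ sin δ + cos φ cos δ sin H₀ = 1.5423×-0.14781×0.18749 + 0.98902×0.98227×0.99959 = -0.042742 + 0.971086 = 0.928344.
Q̄ = (S₀/π) × [bracket] = (2487/π) × 0.928344 = 734.91 W/m².
Ratio Q̄_A / Q̄_B = 840.98 / 734.91 = 1.144.

Q̄_A / Q̄_B ≈ 1.14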